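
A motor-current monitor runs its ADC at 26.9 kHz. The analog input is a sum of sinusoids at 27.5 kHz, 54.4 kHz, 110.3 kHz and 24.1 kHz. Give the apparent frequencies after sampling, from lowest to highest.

0.6 kHz, 2.7 kHz, 2.8 kHz

fs/2 = 13.45 kHz.
27.5 kHz mod fs = 0.6 kHz.
0.6 kHz ≤ fs/2 = 13.45 kHz, appears at 0.6 kHz.
54.4 kHz mod fs = 0.6 kHz.
0.6 kHz ≤ fs/2 = 13.45 kHz, appears at 0.6 kHz.
110.3 kHz mod fs = 2.7 kHz.
2.7 kHz ≤ fs/2 = 13.45 kHz, appears at 2.7 kHz.
24.1 kHz > fs/2 = 13.45 kHz, folds to fs − 24.1 kHz = 2.8 kHz.
Distinct values: {0.6 kHz, 2.7 kHz, 2.8 kHz}.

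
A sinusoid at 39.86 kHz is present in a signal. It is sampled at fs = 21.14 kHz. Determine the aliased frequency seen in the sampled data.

39.86 kHz mod fs = 18.72 kHz.
18.72 kHz > fs/2 = 10.57 kHz, folds to fs − 18.72 kHz = 2.42 kHz.

2.42 kHz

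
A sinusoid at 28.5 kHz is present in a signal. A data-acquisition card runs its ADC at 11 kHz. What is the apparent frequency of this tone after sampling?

28.5 kHz mod fs = 6.5 kHz.
6.5 kHz > fs/2 = 5.5 kHz, folds to fs − 6.5 kHz = 4.5 kHz.

4.5 kHz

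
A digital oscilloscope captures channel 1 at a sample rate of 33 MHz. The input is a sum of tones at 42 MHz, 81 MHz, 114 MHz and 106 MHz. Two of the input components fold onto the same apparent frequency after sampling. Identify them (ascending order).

fs/2 = 16.5 MHz.
42 MHz mod fs = 9 MHz.
9 MHz ≤ fs/2 = 16.5 MHz, appears at 9 MHz.
81 MHz mod fs = 15 MHz.
15 MHz ≤ fs/2 = 16.5 MHz, appears at 15 MHz.
114 MHz mod fs = 15 MHz.
15 MHz ≤ fs/2 = 16.5 MHz, appears at 15 MHz.
106 MHz mod fs = 7 MHz.
7 MHz ≤ fs/2 = 16.5 MHz, appears at 7 MHz.
81 MHz and 114 MHz both map to 15 MHz.

81 MHz, 114 MHz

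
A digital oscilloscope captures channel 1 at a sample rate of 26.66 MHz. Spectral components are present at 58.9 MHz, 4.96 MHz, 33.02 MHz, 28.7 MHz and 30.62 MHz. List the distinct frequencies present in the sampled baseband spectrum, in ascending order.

fs/2 = 13.33 MHz.
58.9 MHz mod fs = 5.58 MHz.
5.58 MHz ≤ fs/2 = 13.33 MHz, appears at 5.58 MHz.
4.96 MHz ≤ fs/2 = 13.33 MHz, passes unchanged.
33.02 MHz mod fs = 6.36 MHz.
6.36 MHz ≤ fs/2 = 13.33 MHz, appears at 6.36 MHz.
28.7 MHz mod fs = 2.04 MHz.
2.04 MHz ≤ fs/2 = 13.33 MHz, appears at 2.04 MHz.
30.62 MHz mod fs = 3.96 MHz.
3.96 MHz ≤ fs/2 = 13.33 MHz, appears at 3.96 MHz.
Distinct values: {2.04 MHz, 3.96 MHz, 4.96 MHz, 5.58 MHz, 6.36 MHz}.

2.04 MHz, 3.96 MHz, 4.96 MHz, 5.58 MHz, 6.36 MHz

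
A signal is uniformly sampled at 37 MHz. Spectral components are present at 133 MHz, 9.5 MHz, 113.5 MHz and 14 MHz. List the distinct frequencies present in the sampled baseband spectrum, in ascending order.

2.5 MHz, 9.5 MHz, 14 MHz, 15 MHz

fs/2 = 18.5 MHz.
133 MHz mod fs = 22 MHz.
22 MHz > fs/2 = 18.5 MHz, folds to fs − 22 MHz = 15 MHz.
9.5 MHz ≤ fs/2 = 18.5 MHz, passes unchanged.
113.5 MHz mod fs = 2.5 MHz.
2.5 MHz ≤ fs/2 = 18.5 MHz, appears at 2.5 MHz.
14 MHz ≤ fs/2 = 18.5 MHz, passes unchanged.
Distinct values: {2.5 MHz, 9.5 MHz, 14 MHz, 15 MHz}.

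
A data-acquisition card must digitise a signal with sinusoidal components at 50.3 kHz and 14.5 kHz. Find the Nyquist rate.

Highest-frequency component: 50.3 kHz.
Nyquist rate = 2 × 50.3 kHz = 100.6 kHz.

100.6 kHz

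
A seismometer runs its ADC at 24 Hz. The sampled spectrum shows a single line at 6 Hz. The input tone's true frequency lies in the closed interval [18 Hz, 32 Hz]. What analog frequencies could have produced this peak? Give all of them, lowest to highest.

18 Hz, 30 Hz

Frequencies that alias to 6 Hz are k·fs ± 6 Hz for integer k ≥ 0.
k=0: 6 Hz.
k=1: 18 Hz, 30 Hz.
k=2: 42 Hz, 54 Hz.
Within [18 Hz, 32 Hz]: 18 Hz, 30 Hz.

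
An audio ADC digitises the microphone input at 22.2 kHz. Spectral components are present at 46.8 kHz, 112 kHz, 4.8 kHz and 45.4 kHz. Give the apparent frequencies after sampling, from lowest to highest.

1 kHz, 2.4 kHz, 4.8 kHz

fs/2 = 11.1 kHz.
46.8 kHz mod fs = 2.4 kHz.
2.4 kHz ≤ fs/2 = 11.1 kHz, appears at 2.4 kHz.
112 kHz mod fs = 1 kHz.
1 kHz ≤ fs/2 = 11.1 kHz, appears at 1 kHz.
4.8 kHz ≤ fs/2 = 11.1 kHz, passes unchanged.
45.4 kHz mod fs = 1 kHz.
1 kHz ≤ fs/2 = 11.1 kHz, appears at 1 kHz.
Distinct values: {1 kHz, 2.4 kHz, 4.8 kHz}.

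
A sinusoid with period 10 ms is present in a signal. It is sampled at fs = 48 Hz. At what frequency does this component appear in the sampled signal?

T = 10 ms → f = 1/T = 100 Hz.
100 Hz mod fs = 4 Hz.
4 Hz ≤ fs/2 = 24 Hz, appears at 4 Hz.

4 Hz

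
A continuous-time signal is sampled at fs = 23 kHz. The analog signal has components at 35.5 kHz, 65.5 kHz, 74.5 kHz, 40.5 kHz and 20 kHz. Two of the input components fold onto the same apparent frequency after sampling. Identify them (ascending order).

40.5 kHz, 74.5 kHz

fs/2 = 11.5 kHz.
35.5 kHz mod fs = 12.5 kHz.
12.5 kHz > fs/2 = 11.5 kHz, folds to fs − 12.5 kHz = 10.5 kHz.
65.5 kHz mod fs = 19.5 kHz.
19.5 kHz > fs/2 = 11.5 kHz, folds to fs − 19.5 kHz = 3.5 kHz.
74.5 kHz mod fs = 5.5 kHz.
5.5 kHz ≤ fs/2 = 11.5 kHz, appears at 5.5 kHz.
40.5 kHz mod fs = 17.5 kHz.
17.5 kHz > fs/2 = 11.5 kHz, folds to fs − 17.5 kHz = 5.5 kHz.
20 kHz > fs/2 = 11.5 kHz, folds to fs − 20 kHz = 3 kHz.
40.5 kHz and 74.5 kHz both map to 5.5 kHz.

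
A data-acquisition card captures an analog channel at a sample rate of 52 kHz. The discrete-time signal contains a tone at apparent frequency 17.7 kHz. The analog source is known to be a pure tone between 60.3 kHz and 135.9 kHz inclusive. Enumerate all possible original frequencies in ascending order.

Frequencies that alias to 17.7 kHz are k·fs ± 17.7 kHz for integer k ≥ 0.
k=0: 17.7 kHz.
k=1: 34.3 kHz, 69.7 kHz.
k=2: 86.3 kHz, 121.7 kHz.
k=3: 138.3 kHz, 173.7 kHz.
Within [60.3 kHz, 135.9 kHz]: 69.7 kHz, 86.3 kHz, 121.7 kHz.

69.7 kHz, 86.3 kHz, 121.7 kHz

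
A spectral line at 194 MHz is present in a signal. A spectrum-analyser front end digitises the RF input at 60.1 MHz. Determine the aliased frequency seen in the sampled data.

194 MHz mod fs = 13.7 MHz.
13.7 MHz ≤ fs/2 = 30.05 MHz, appears at 13.7 MHz.

13.7 MHz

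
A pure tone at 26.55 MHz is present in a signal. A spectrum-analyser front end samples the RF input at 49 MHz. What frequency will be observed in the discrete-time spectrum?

26.55 MHz > fs/2 = 24.5 MHz, folds to fs − 26.55 MHz = 22.45 MHz.

22.45 MHz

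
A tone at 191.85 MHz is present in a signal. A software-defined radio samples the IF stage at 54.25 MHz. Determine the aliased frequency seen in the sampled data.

25.15 MHz

191.85 MHz mod fs = 29.1 MHz.
29.1 MHz > fs/2 = 27.125 MHz, folds to fs − 29.1 MHz = 25.15 MHz.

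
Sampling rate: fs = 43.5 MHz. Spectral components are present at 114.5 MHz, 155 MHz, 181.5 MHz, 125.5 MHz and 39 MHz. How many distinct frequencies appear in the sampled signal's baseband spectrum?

fs/2 = 21.75 MHz.
114.5 MHz mod fs = 27.5 MHz.
27.5 MHz > fs/2 = 21.75 MHz, folds to fs − 27.5 MHz = 16 MHz.
155 MHz mod fs = 24.5 MHz.
24.5 MHz > fs/2 = 21.75 MHz, folds to fs − 24.5 MHz = 19 MHz.
181.5 MHz mod fs = 7.5 MHz.
7.5 MHz ≤ fs/2 = 21.75 MHz, appears at 7.5 MHz.
125.5 MHz mod fs = 38.5 MHz.
38.5 MHz > fs/2 = 21.75 MHz, folds to fs − 38.5 MHz = 5 MHz.
39 MHz > fs/2 = 21.75 MHz, folds to fs − 39 MHz = 4.5 MHz.
Distinct values: {4.5 MHz, 5 MHz, 7.5 MHz, 16 MHz, 19 MHz} → 5.

5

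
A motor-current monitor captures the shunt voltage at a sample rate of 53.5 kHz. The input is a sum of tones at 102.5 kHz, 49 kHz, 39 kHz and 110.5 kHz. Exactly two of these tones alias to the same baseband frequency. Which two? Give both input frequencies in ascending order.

49 kHz, 102.5 kHz

fs/2 = 26.75 kHz.
102.5 kHz mod fs = 49 kHz.
49 kHz > fs/2 = 26.75 kHz, folds to fs − 49 kHz = 4.5 kHz.
49 kHz > fs/2 = 26.75 kHz, folds to fs − 49 kHz = 4.5 kHz.
39 kHz > fs/2 = 26.75 kHz, folds to fs − 39 kHz = 14.5 kHz.
110.5 kHz mod fs = 3.5 kHz.
3.5 kHz ≤ fs/2 = 26.75 kHz, appears at 3.5 kHz.
49 kHz and 102.5 kHz both map to 4.5 kHz.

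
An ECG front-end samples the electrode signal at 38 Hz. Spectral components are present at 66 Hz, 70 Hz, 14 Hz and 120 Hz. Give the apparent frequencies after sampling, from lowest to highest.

6 Hz, 10 Hz, 14 Hz

fs/2 = 19 Hz.
66 Hz mod fs = 28 Hz.
28 Hz > fs/2 = 19 Hz, folds to fs − 28 Hz = 10 Hz.
70 Hz mod fs = 32 Hz.
32 Hz > fs/2 = 19 Hz, folds to fs − 32 Hz = 6 Hz.
14 Hz ≤ fs/2 = 19 Hz, passes unchanged.
120 Hz mod fs = 6 Hz.
6 Hz ≤ fs/2 = 19 Hz, appears at 6 Hz.
Distinct values: {6 Hz, 10 Hz, 14 Hz}.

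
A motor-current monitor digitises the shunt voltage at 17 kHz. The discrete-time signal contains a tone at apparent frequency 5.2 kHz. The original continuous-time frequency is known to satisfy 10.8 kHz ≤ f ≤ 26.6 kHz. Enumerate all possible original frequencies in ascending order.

Frequencies that alias to 5.2 kHz are k·fs ± 5.2 kHz for integer k ≥ 0.
k=0: 5.2 kHz.
k=1: 11.8 kHz, 22.2 kHz.
k=2: 28.8 kHz, 39.2 kHz.
Within [10.8 kHz, 26.6 kHz]: 11.8 kHz, 22.2 kHz.

11.8 kHz, 22.2 kHz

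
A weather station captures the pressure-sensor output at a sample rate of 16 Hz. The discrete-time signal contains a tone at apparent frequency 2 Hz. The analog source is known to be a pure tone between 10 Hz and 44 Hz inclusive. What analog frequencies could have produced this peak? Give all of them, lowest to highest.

14 Hz, 18 Hz, 30 Hz, 34 Hz

Frequencies that alias to 2 Hz are k·fs ± 2 Hz for integer k ≥ 0.
k=0: 2 Hz.
k=1: 14 Hz, 18 Hz.
k=2: 30 Hz, 34 Hz.
k=3: 46 Hz, 50 Hz.
Within [10 Hz, 44 Hz]: 14 Hz, 18 Hz, 30 Hz, 34 Hz.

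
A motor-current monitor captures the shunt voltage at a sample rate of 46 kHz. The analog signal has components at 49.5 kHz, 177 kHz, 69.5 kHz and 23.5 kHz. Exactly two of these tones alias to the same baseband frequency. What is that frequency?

fs/2 = 23 kHz.
49.5 kHz mod fs = 3.5 kHz.
3.5 kHz ≤ fs/2 = 23 kHz, appears at 3.5 kHz.
177 kHz mod fs = 39 kHz.
39 kHz > fs/2 = 23 kHz, folds to fs − 39 kHz = 7 kHz.
69.5 kHz mod fs = 23.5 kHz.
23.5 kHz > fs/2 = 23 kHz, folds to fs − 23.5 kHz = 22.5 kHz.
23.5 kHz > fs/2 = 23 kHz, folds to fs − 23.5 kHz = 22.5 kHz.
23.5 kHz and 69.5 kHz both map to 22.5 kHz.

22.5 kHz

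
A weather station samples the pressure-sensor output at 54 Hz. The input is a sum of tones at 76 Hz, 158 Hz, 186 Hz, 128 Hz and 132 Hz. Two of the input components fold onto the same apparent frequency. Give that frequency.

24 Hz

fs/2 = 27 Hz.
76 Hz mod fs = 22 Hz.
22 Hz ≤ fs/2 = 27 Hz, appears at 22 Hz.
158 Hz mod fs = 50 Hz.
50 Hz > fs/2 = 27 Hz, folds to fs − 50 Hz = 4 Hz.
186 Hz mod fs = 24 Hz.
24 Hz ≤ fs/2 = 27 Hz, appears at 24 Hz.
128 Hz mod fs = 20 Hz.
20 Hz ≤ fs/2 = 27 Hz, appears at 20 Hz.
132 Hz mod fs = 24 Hz.
24 Hz ≤ fs/2 = 27 Hz, appears at 24 Hz.
132 Hz and 186 Hz both map to 24 Hz.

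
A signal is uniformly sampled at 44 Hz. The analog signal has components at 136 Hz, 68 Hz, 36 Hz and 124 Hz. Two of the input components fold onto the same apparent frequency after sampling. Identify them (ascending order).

36 Hz, 124 Hz

fs/2 = 22 Hz.
136 Hz mod fs = 4 Hz.
4 Hz ≤ fs/2 = 22 Hz, appears at 4 Hz.
68 Hz mod fs = 24 Hz.
24 Hz > fs/2 = 22 Hz, folds to fs − 24 Hz = 20 Hz.
36 Hz > fs/2 = 22 Hz, folds to fs − 36 Hz = 8 Hz.
124 Hz mod fs = 36 Hz.
36 Hz > fs/2 = 22 Hz, folds to fs − 36 Hz = 8 Hz.
36 Hz and 124 Hz both map to 8 Hz.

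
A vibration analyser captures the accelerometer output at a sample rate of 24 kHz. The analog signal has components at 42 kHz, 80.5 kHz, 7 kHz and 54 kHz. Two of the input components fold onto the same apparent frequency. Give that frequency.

6 kHz

fs/2 = 12 kHz.
42 kHz mod fs = 18 kHz.
18 kHz > fs/2 = 12 kHz, folds to fs − 18 kHz = 6 kHz.
80.5 kHz mod fs = 8.5 kHz.
8.5 kHz ≤ fs/2 = 12 kHz, appears at 8.5 kHz.
7 kHz ≤ fs/2 = 12 kHz, passes unchanged.
54 kHz mod fs = 6 kHz.
6 kHz ≤ fs/2 = 12 kHz, appears at 6 kHz.
42 kHz and 54 kHz both map to 6 kHz.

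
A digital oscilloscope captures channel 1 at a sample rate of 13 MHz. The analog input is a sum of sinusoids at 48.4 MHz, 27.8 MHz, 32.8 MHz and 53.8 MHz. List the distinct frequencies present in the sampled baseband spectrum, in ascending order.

fs/2 = 6.5 MHz.
48.4 MHz mod fs = 9.4 MHz.
9.4 MHz > fs/2 = 6.5 MHz, folds to fs − 9.4 MHz = 3.6 MHz.
27.8 MHz mod fs = 1.8 MHz.
1.8 MHz ≤ fs/2 = 6.5 MHz, appears at 1.8 MHz.
32.8 MHz mod fs = 6.8 MHz.
6.8 MHz > fs/2 = 6.5 MHz, folds to fs − 6.8 MHz = 6.2 MHz.
53.8 MHz mod fs = 1.8 MHz.
1.8 MHz ≤ fs/2 = 6.5 MHz, appears at 1.8 MHz.
Distinct values: {1.8 MHz, 3.6 MHz, 6.2 MHz}.

1.8 MHz, 3.6 MHz, 6.2 MHz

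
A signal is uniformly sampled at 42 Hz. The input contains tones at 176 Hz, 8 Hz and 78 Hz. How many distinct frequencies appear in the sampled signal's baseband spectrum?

2

fs/2 = 21 Hz.
176 Hz mod fs = 8 Hz.
8 Hz ≤ fs/2 = 21 Hz, appears at 8 Hz.
8 Hz ≤ fs/2 = 21 Hz, passes unchanged.
78 Hz mod fs = 36 Hz.
36 Hz > fs/2 = 21 Hz, folds to fs − 36 Hz = 6 Hz.
Distinct values: {6 Hz, 8 Hz} → 2.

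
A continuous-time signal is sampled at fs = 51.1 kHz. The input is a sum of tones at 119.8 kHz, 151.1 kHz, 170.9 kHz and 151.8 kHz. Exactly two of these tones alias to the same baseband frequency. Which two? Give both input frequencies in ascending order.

119.8 kHz, 170.9 kHz

fs/2 = 25.55 kHz.
119.8 kHz mod fs = 17.6 kHz.
17.6 kHz ≤ fs/2 = 25.55 kHz, appears at 17.6 kHz.
151.1 kHz mod fs = 48.9 kHz.
48.9 kHz > fs/2 = 25.55 kHz, folds to fs − 48.9 kHz = 2.2 kHz.
170.9 kHz mod fs = 17.6 kHz.
17.6 kHz ≤ fs/2 = 25.55 kHz, appears at 17.6 kHz.
151.8 kHz mod fs = 49.6 kHz.
49.6 kHz > fs/2 = 25.55 kHz, folds to fs − 49.6 kHz = 1.5 kHz.
119.8 kHz and 170.9 kHz both map to 17.6 kHz.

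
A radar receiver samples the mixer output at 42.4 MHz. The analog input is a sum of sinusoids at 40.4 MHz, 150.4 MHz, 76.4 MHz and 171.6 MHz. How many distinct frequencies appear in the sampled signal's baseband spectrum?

fs/2 = 21.2 MHz.
40.4 MHz > fs/2 = 21.2 MHz, folds to fs − 40.4 MHz = 2 MHz.
150.4 MHz mod fs = 23.2 MHz.
23.2 MHz > fs/2 = 21.2 MHz, folds to fs − 23.2 MHz = 19.2 MHz.
76.4 MHz mod fs = 34 MHz.
34 MHz > fs/2 = 21.2 MHz, folds to fs − 34 MHz = 8.4 MHz.
171.6 MHz mod fs = 2 MHz.
2 MHz ≤ fs/2 = 21.2 MHz, appears at 2 MHz.
Distinct values: {2 MHz, 8.4 MHz, 19.2 MHz} → 3.

3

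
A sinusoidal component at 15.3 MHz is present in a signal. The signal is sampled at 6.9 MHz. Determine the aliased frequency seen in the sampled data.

15.3 MHz mod fs = 1.5 MHz.
1.5 MHz ≤ fs/2 = 3.45 MHz, appears at 1.5 MHz.

1.5 MHz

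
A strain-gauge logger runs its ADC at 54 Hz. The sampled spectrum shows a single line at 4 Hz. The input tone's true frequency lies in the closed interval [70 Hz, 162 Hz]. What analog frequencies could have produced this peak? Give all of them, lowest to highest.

Frequencies that alias to 4 Hz are k·fs ± 4 Hz for integer k ≥ 0.
k=0: 4 Hz.
k=1: 50 Hz, 58 Hz.
k=2: 104 Hz, 112 Hz.
k=3: 158 Hz, 166 Hz.
k=4: 212 Hz, 220 Hz.
Within [70 Hz, 162 Hz]: 104 Hz, 112 Hz, 158 Hz.

104 Hz, 112 Hz, 158 Hz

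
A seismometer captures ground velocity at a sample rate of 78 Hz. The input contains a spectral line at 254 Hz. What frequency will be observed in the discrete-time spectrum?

254 Hz mod fs = 20 Hz.
20 Hz ≤ fs/2 = 39 Hz, appears at 20 Hz.

20 Hz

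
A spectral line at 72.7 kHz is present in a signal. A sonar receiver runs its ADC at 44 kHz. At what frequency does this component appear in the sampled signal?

15.3 kHz

72.7 kHz mod fs = 28.7 kHz.
28.7 kHz > fs/2 = 22 kHz, folds to fs − 28.7 kHz = 15.3 kHz.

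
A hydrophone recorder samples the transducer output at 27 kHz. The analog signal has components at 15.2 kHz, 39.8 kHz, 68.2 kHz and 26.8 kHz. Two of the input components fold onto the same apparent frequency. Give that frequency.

12.8 kHz

fs/2 = 13.5 kHz.
15.2 kHz > fs/2 = 13.5 kHz, folds to fs − 15.2 kHz = 11.8 kHz.
39.8 kHz mod fs = 12.8 kHz.
12.8 kHz ≤ fs/2 = 13.5 kHz, appears at 12.8 kHz.
68.2 kHz mod fs = 14.2 kHz.
14.2 kHz > fs/2 = 13.5 kHz, folds to fs − 14.2 kHz = 12.8 kHz.
26.8 kHz > fs/2 = 13.5 kHz, folds to fs − 26.8 kHz = 0.2 kHz.
39.8 kHz and 68.2 kHz both map to 12.8 kHz.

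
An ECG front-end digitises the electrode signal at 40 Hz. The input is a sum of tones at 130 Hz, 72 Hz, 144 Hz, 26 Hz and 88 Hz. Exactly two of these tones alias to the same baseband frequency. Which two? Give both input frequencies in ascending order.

72 Hz, 88 Hz

fs/2 = 20 Hz.
130 Hz mod fs = 10 Hz.
10 Hz ≤ fs/2 = 20 Hz, appears at 10 Hz.
72 Hz mod fs = 32 Hz.
32 Hz > fs/2 = 20 Hz, folds to fs − 32 Hz = 8 Hz.
144 Hz mod fs = 24 Hz.
24 Hz > fs/2 = 20 Hz, folds to fs − 24 Hz = 16 Hz.
26 Hz > fs/2 = 20 Hz, folds to fs − 26 Hz = 14 Hz.
88 Hz mod fs = 8 Hz.
8 Hz ≤ fs/2 = 20 Hz, appears at 8 Hz.
72 Hz and 88 Hz both map to 8 Hz.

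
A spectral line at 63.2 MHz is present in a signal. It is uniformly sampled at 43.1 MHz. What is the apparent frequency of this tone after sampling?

63.2 MHz mod fs = 20.1 MHz.
20.1 MHz ≤ fs/2 = 21.55 MHz, appears at 20.1 MHz.

20.1 MHz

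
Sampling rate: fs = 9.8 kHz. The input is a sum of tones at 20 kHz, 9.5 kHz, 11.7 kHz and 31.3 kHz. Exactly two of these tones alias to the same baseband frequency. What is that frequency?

fs/2 = 4.9 kHz.
20 kHz mod fs = 0.4 kHz.
0.4 kHz ≤ fs/2 = 4.9 kHz, appears at 0.4 kHz.
9.5 kHz > fs/2 = 4.9 kHz, folds to fs − 9.5 kHz = 0.3 kHz.
11.7 kHz mod fs = 1.9 kHz.
1.9 kHz ≤ fs/2 = 4.9 kHz, appears at 1.9 kHz.
31.3 kHz mod fs = 1.9 kHz.
1.9 kHz ≤ fs/2 = 4.9 kHz, appears at 1.9 kHz.
11.7 kHz and 31.3 kHz both map to 1.9 kHz.

1.9 kHz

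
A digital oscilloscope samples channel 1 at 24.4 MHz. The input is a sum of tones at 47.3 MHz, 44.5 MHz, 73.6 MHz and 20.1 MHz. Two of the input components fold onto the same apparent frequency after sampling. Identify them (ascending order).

fs/2 = 12.2 MHz.
47.3 MHz mod fs = 22.9 MHz.
22.9 MHz > fs/2 = 12.2 MHz, folds to fs − 22.9 MHz = 1.5 MHz.
44.5 MHz mod fs = 20.1 MHz.
20.1 MHz > fs/2 = 12.2 MHz, folds to fs − 20.1 MHz = 4.3 MHz.
73.6 MHz mod fs = 0.4 MHz.
0.4 MHz ≤ fs/2 = 12.2 MHz, appears at 0.4 MHz.
20.1 MHz > fs/2 = 12.2 MHz, folds to fs − 20.1 MHz = 4.3 MHz.
20.1 MHz and 44.5 MHz both map to 4.3 MHz.

20.1 MHz, 44.5 MHz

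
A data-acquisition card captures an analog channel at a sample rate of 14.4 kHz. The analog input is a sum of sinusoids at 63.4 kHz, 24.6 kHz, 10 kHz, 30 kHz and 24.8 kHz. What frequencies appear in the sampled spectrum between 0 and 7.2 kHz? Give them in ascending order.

1.2 kHz, 4 kHz, 4.2 kHz, 4.4 kHz, 5.8 kHz

fs/2 = 7.2 kHz.
63.4 kHz mod fs = 5.8 kHz.
5.8 kHz ≤ fs/2 = 7.2 kHz, appears at 5.8 kHz.
24.6 kHz mod fs = 10.2 kHz.
10.2 kHz > fs/2 = 7.2 kHz, folds to fs − 10.2 kHz = 4.2 kHz.
10 kHz > fs/2 = 7.2 kHz, folds to fs − 10 kHz = 4.4 kHz.
30 kHz mod fs = 1.2 kHz.
1.2 kHz ≤ fs/2 = 7.2 kHz, appears at 1.2 kHz.
24.8 kHz mod fs = 10.4 kHz.
10.4 kHz > fs/2 = 7.2 kHz, folds to fs − 10.4 kHz = 4 kHz.
Distinct values: {1.2 kHz, 4 kHz, 4.2 kHz, 4.4 kHz, 5.8 kHz}.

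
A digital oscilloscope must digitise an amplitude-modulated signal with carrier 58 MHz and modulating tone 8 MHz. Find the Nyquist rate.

AM sidebands sit at fc ± fm = 50 MHz and 66 MHz.
Highest-frequency component: 66 MHz.
Nyquist rate = 2 × 66 MHz = 132 MHz.

132 MHz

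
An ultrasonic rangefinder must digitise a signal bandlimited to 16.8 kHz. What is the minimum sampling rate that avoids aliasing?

33.6 kHz

Nyquist rate = 2 × 16.8 kHz = 33.6 kHz.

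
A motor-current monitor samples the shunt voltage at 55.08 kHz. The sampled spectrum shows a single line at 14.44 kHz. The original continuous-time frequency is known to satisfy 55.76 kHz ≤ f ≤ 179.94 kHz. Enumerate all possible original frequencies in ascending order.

69.52 kHz, 95.72 kHz, 124.6 kHz, 150.8 kHz, 179.68 kHz

Frequencies that alias to 14.44 kHz are k·fs ± 14.44 kHz for integer k ≥ 0.
k=0: 14.44 kHz.
k=1: 40.64 kHz, 69.52 kHz.
k=2: 95.72 kHz, 124.6 kHz.
k=3: 150.8 kHz, 179.68 kHz.
k=4: 205.88 kHz, 234.76 kHz.
Within [55.76 kHz, 179.94 kHz]: 69.52 kHz, 95.72 kHz, 124.6 kHz, 150.8 kHz, 179.68 kHz.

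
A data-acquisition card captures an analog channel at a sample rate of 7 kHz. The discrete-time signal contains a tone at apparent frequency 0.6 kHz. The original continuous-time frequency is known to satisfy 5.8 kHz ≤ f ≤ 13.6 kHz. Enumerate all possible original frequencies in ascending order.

6.4 kHz, 7.6 kHz, 13.4 kHz

Frequencies that alias to 0.6 kHz are k·fs ± 0.6 kHz for integer k ≥ 0.
k=0: 0.6 kHz.
k=1: 6.4 kHz, 7.6 kHz.
k=2: 13.4 kHz, 14.6 kHz.
k=3: 20.4 kHz, 21.6 kHz.
Within [5.8 kHz, 13.6 kHz]: 6.4 kHz, 7.6 kHz, 13.4 kHz.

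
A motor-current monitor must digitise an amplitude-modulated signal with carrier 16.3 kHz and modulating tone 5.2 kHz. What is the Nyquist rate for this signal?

AM sidebands sit at fc ± fm = 11.1 kHz and 21.5 kHz.
Highest-frequency component: 21.5 kHz.
Nyquist rate = 2 × 21.5 kHz = 43 kHz.

43 kHz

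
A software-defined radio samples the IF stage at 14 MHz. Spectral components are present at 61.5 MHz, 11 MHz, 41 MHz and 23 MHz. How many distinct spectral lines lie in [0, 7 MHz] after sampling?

fs/2 = 7 MHz.
61.5 MHz mod fs = 5.5 MHz.
5.5 MHz ≤ fs/2 = 7 MHz, appears at 5.5 MHz.
11 MHz > fs/2 = 7 MHz, folds to fs − 11 MHz = 3 MHz.
41 MHz mod fs = 13 MHz.
13 MHz > fs/2 = 7 MHz, folds to fs − 13 MHz = 1 MHz.
23 MHz mod fs = 9 MHz.
9 MHz > fs/2 = 7 MHz, folds to fs − 9 MHz = 5 MHz.
Distinct values: {1 MHz, 3 MHz, 5 MHz, 5.5 MHz} → 4.

4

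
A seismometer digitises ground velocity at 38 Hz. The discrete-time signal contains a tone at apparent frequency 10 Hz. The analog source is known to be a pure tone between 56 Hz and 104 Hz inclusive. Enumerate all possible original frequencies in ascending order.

Frequencies that alias to 10 Hz are k·fs ± 10 Hz for integer k ≥ 0.
k=0: 10 Hz.
k=1: 28 Hz, 48 Hz.
k=2: 66 Hz, 86 Hz.
k=3: 104 Hz, 124 Hz.
k=4: 142 Hz, 162 Hz.
Within [56 Hz, 104 Hz]: 66 Hz, 86 Hz, 104 Hz.

66 Hz, 86 Hz, 104 Hz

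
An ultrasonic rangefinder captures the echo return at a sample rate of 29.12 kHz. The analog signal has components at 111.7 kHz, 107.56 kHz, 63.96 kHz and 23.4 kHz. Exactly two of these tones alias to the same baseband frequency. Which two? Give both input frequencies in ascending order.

23.4 kHz, 63.96 kHz

fs/2 = 14.56 kHz.
111.7 kHz mod fs = 24.34 kHz.
24.34 kHz > fs/2 = 14.56 kHz, folds to fs − 24.34 kHz = 4.78 kHz.
107.56 kHz mod fs = 20.2 kHz.
20.2 kHz > fs/2 = 14.56 kHz, folds to fs − 20.2 kHz = 8.92 kHz.
63.96 kHz mod fs = 5.72 kHz.
5.72 kHz ≤ fs/2 = 14.56 kHz, appears at 5.72 kHz.
23.4 kHz > fs/2 = 14.56 kHz, folds to fs − 23.4 kHz = 5.72 kHz.
23.4 kHz and 63.96 kHz both map to 5.72 kHz.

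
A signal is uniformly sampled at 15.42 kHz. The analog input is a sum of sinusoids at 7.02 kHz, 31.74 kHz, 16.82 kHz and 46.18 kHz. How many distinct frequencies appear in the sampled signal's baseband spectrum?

fs/2 = 7.71 kHz.
7.02 kHz ≤ fs/2 = 7.71 kHz, passes unchanged.
31.74 kHz mod fs = 0.9 kHz.
0.9 kHz ≤ fs/2 = 7.71 kHz, appears at 0.9 kHz.
16.82 kHz mod fs = 1.4 kHz.
1.4 kHz ≤ fs/2 = 7.71 kHz, appears at 1.4 kHz.
46.18 kHz mod fs = 15.34 kHz.
15.34 kHz > fs/2 = 7.71 kHz, folds to fs − 15.34 kHz = 0.08 kHz.
Distinct values: {0.08 kHz, 0.9 kHz, 1.4 kHz, 7.02 kHz} → 4.

4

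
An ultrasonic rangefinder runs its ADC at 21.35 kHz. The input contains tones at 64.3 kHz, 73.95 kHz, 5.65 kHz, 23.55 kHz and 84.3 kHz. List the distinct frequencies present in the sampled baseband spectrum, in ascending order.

0.25 kHz, 1.1 kHz, 2.2 kHz, 5.65 kHz, 9.9 kHz

fs/2 = 10.675 kHz.
64.3 kHz mod fs = 0.25 kHz.
0.25 kHz ≤ fs/2 = 10.675 kHz, appears at 0.25 kHz.
73.95 kHz mod fs = 9.9 kHz.
9.9 kHz ≤ fs/2 = 10.675 kHz, appears at 9.9 kHz.
5.65 kHz ≤ fs/2 = 10.675 kHz, passes unchanged.
23.55 kHz mod fs = 2.2 kHz.
2.2 kHz ≤ fs/2 = 10.675 kHz, appears at 2.2 kHz.
84.3 kHz mod fs = 20.25 kHz.
20.25 kHz > fs/2 = 10.675 kHz, folds to fs − 20.25 kHz = 1.1 kHz.
Distinct values: {0.25 kHz, 1.1 kHz, 2.2 kHz, 5.65 kHz, 9.9 kHz}.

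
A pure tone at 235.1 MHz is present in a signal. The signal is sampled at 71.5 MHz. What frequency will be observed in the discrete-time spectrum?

20.6 MHz

235.1 MHz mod fs = 20.6 MHz.
20.6 MHz ≤ fs/2 = 35.75 MHz, appears at 20.6 MHz.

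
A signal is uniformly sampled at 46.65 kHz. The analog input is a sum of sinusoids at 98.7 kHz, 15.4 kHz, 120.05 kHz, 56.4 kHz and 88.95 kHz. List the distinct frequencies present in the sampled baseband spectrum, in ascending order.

fs/2 = 23.325 kHz.
98.7 kHz mod fs = 5.4 kHz.
5.4 kHz ≤ fs/2 = 23.325 kHz, appears at 5.4 kHz.
15.4 kHz ≤ fs/2 = 23.325 kHz, passes unchanged.
120.05 kHz mod fs = 26.75 kHz.
26.75 kHz > fs/2 = 23.325 kHz, folds to fs − 26.75 kHz = 19.9 kHz.
56.4 kHz mod fs = 9.75 kHz.
9.75 kHz ≤ fs/2 = 23.325 kHz, appears at 9.75 kHz.
88.95 kHz mod fs = 42.3 kHz.
42.3 kHz > fs/2 = 23.325 kHz, folds to fs − 42.3 kHz = 4.35 kHz.
Distinct values: {4.35 kHz, 5.4 kHz, 9.75 kHz, 15.4 kHz, 19.9 kHz}.

4.35 kHz, 5.4 kHz, 9.75 kHz, 15.4 kHz, 19.9 kHz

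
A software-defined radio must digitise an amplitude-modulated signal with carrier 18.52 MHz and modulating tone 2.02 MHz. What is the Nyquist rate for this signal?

AM sidebands sit at fc ± fm = 16.5 MHz and 20.54 MHz.
Highest-frequency component: 20.54 MHz.
Nyquist rate = 2 × 20.54 MHz = 41.08 MHz.

41.08 MHz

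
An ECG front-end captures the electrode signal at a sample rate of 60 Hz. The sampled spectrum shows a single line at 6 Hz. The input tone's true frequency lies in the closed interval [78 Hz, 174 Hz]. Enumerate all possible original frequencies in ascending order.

Frequencies that alias to 6 Hz are k·fs ± 6 Hz for integer k ≥ 0.
k=0: 6 Hz.
k=1: 54 Hz, 66 Hz.
k=2: 114 Hz, 126 Hz.
k=3: 174 Hz, 186 Hz.
k=4: 234 Hz, 246 Hz.
Within [78 Hz, 174 Hz]: 114 Hz, 126 Hz, 174 Hz.

114 Hz, 126 Hz, 174 Hz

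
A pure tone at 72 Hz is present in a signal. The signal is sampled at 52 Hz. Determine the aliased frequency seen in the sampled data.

72 Hz mod fs = 20 Hz.
20 Hz ≤ fs/2 = 26 Hz, appears at 20 Hz.

20 Hz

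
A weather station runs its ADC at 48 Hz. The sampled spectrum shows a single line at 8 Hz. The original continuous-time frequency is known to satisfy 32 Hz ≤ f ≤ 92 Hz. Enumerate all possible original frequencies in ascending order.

Frequencies that alias to 8 Hz are k·fs ± 8 Hz for integer k ≥ 0.
k=0: 8 Hz.
k=1: 40 Hz, 56 Hz.
k=2: 88 Hz, 104 Hz.
k=3: 136 Hz, 152 Hz.
Within [32 Hz, 92 Hz]: 40 Hz, 56 Hz, 88 Hz.

40 Hz, 56 Hz, 88 Hz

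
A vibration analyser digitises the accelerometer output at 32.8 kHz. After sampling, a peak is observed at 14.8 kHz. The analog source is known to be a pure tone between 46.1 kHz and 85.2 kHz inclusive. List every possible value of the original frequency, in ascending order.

47.6 kHz, 50.8 kHz, 80.4 kHz, 83.6 kHz

Frequencies that alias to 14.8 kHz are k·fs ± 14.8 kHz for integer k ≥ 0.
k=0: 14.8 kHz.
k=1: 18 kHz, 47.6 kHz.
k=2: 50.8 kHz, 80.4 kHz.
k=3: 83.6 kHz, 113.2 kHz.
k=4: 116.4 kHz, 146 kHz.
Within [46.1 kHz, 85.2 kHz]: 47.6 kHz, 50.8 kHz, 80.4 kHz, 83.6 kHz.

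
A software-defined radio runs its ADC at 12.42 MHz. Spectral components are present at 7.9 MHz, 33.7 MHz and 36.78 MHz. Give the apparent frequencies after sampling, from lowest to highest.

fs/2 = 6.21 MHz.
7.9 MHz > fs/2 = 6.21 MHz, folds to fs − 7.9 MHz = 4.52 MHz.
33.7 MHz mod fs = 8.86 MHz.
8.86 MHz > fs/2 = 6.21 MHz, folds to fs − 8.86 MHz = 3.56 MHz.
36.78 MHz mod fs = 11.94 MHz.
11.94 MHz > fs/2 = 6.21 MHz, folds to fs − 11.94 MHz = 0.48 MHz.
Distinct values: {0.48 MHz, 3.56 MHz, 4.52 MHz}.

0.48 MHz, 3.56 MHz, 4.52 MHz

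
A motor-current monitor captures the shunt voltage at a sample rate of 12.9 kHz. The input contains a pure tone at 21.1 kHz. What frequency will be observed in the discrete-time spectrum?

4.7 kHz

21.1 kHz mod fs = 8.2 kHz.
8.2 kHz > fs/2 = 6.45 kHz, folds to fs − 8.2 kHz = 4.7 kHz.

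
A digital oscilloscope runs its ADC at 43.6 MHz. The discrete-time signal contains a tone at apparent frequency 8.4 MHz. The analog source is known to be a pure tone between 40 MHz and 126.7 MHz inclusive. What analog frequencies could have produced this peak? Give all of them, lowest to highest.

Frequencies that alias to 8.4 MHz are k·fs ± 8.4 MHz for integer k ≥ 0.
k=0: 8.4 MHz.
k=1: 35.2 MHz, 52 MHz.
k=2: 78.8 MHz, 95.6 MHz.
k=3: 122.4 MHz, 139.2 MHz.
k=4: 166 MHz, 182.8 MHz.
Within [40 MHz, 126.7 MHz]: 52 MHz, 78.8 MHz, 95.6 MHz, 122.4 MHz.

52 MHz, 78.8 MHz, 95.6 MHz, 122.4 MHz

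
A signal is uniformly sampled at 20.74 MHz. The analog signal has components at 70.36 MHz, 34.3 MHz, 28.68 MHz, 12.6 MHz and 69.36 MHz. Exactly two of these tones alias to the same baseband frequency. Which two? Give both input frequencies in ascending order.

fs/2 = 10.37 MHz.
70.36 MHz mod fs = 8.14 MHz.
8.14 MHz ≤ fs/2 = 10.37 MHz, appears at 8.14 MHz.
34.3 MHz mod fs = 13.56 MHz.
13.56 MHz > fs/2 = 10.37 MHz, folds to fs − 13.56 MHz = 7.18 MHz.
28.68 MHz mod fs = 7.94 MHz.
7.94 MHz ≤ fs/2 = 10.37 MHz, appears at 7.94 MHz.
12.6 MHz > fs/2 = 10.37 MHz, folds to fs − 12.6 MHz = 8.14 MHz.
69.36 MHz mod fs = 7.14 MHz.
7.14 MHz ≤ fs/2 = 10.37 MHz, appears at 7.14 MHz.
12.6 MHz and 70.36 MHz both map to 8.14 MHz.

12.6 MHz, 70.36 MHz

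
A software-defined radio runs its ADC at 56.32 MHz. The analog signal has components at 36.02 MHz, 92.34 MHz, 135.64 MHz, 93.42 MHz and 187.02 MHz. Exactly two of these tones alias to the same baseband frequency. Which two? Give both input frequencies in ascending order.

fs/2 = 28.16 MHz.
36.02 MHz > fs/2 = 28.16 MHz, folds to fs − 36.02 MHz = 20.3 MHz.
92.34 MHz mod fs = 36.02 MHz.
36.02 MHz > fs/2 = 28.16 MHz, folds to fs − 36.02 MHz = 20.3 MHz.
135.64 MHz mod fs = 23 MHz.
23 MHz ≤ fs/2 = 28.16 MHz, appears at 23 MHz.
93.42 MHz mod fs = 37.1 MHz.
37.1 MHz > fs/2 = 28.16 MHz, folds to fs − 37.1 MHz = 19.22 MHz.
187.02 MHz mod fs = 18.06 MHz.
18.06 MHz ≤ fs/2 = 28.16 MHz, appears at 18.06 MHz.
36.02 MHz and 92.34 MHz both map to 20.3 MHz.

36.02 MHz, 92.34 MHz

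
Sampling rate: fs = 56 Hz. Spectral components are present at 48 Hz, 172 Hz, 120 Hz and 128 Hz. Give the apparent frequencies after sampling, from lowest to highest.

fs/2 = 28 Hz.
48 Hz > fs/2 = 28 Hz, folds to fs − 48 Hz = 8 Hz.
172 Hz mod fs = 4 Hz.
4 Hz ≤ fs/2 = 28 Hz, appears at 4 Hz.
120 Hz mod fs = 8 Hz.
8 Hz ≤ fs/2 = 28 Hz, appears at 8 Hz.
128 Hz mod fs = 16 Hz.
16 Hz ≤ fs/2 = 28 Hz, appears at 16 Hz.
Distinct values: {4 Hz, 8 Hz, 16 Hz}.

4 Hz, 8 Hz, 16 Hz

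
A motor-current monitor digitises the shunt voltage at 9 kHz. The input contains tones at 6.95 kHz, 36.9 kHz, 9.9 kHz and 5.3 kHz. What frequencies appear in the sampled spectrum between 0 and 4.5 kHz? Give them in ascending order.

0.9 kHz, 2.05 kHz, 3.7 kHz

fs/2 = 4.5 kHz.
6.95 kHz > fs/2 = 4.5 kHz, folds to fs − 6.95 kHz = 2.05 kHz.
36.9 kHz mod fs = 0.9 kHz.
0.9 kHz ≤ fs/2 = 4.5 kHz, appears at 0.9 kHz.
9.9 kHz mod fs = 0.9 kHz.
0.9 kHz ≤ fs/2 = 4.5 kHz, appears at 0.9 kHz.
5.3 kHz > fs/2 = 4.5 kHz, folds to fs − 5.3 kHz = 3.7 kHz.
Distinct values: {0.9 kHz, 2.05 kHz, 3.7 kHz}.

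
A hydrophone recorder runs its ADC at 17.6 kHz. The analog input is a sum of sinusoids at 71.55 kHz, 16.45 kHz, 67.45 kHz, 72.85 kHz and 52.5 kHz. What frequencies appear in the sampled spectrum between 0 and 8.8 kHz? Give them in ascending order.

fs/2 = 8.8 kHz.
71.55 kHz mod fs = 1.15 kHz.
1.15 kHz ≤ fs/2 = 8.8 kHz, appears at 1.15 kHz.
16.45 kHz > fs/2 = 8.8 kHz, folds to fs − 16.45 kHz = 1.15 kHz.
67.45 kHz mod fs = 14.65 kHz.
14.65 kHz > fs/2 = 8.8 kHz, folds to fs − 14.65 kHz = 2.95 kHz.
72.85 kHz mod fs = 2.45 kHz.
2.45 kHz ≤ fs/2 = 8.8 kHz, appears at 2.45 kHz.
52.5 kHz mod fs = 17.3 kHz.
17.3 kHz > fs/2 = 8.8 kHz, folds to fs − 17.3 kHz = 0.3 kHz.
Distinct values: {0.3 kHz, 1.15 kHz, 2.45 kHz, 2.95 kHz}.

0.3 kHz, 1.15 kHz, 2.45 kHz, 2.95 kHz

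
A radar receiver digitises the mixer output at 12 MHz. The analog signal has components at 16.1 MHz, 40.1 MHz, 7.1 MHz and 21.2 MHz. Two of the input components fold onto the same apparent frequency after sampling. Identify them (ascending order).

fs/2 = 6 MHz.
16.1 MHz mod fs = 4.1 MHz.
4.1 MHz ≤ fs/2 = 6 MHz, appears at 4.1 MHz.
40.1 MHz mod fs = 4.1 MHz.
4.1 MHz ≤ fs/2 = 6 MHz, appears at 4.1 MHz.
7.1 MHz > fs/2 = 6 MHz, folds to fs − 7.1 MHz = 4.9 MHz.
21.2 MHz mod fs = 9.2 MHz.
9.2 MHz > fs/2 = 6 MHz, folds to fs − 9.2 MHz = 2.8 MHz.
16.1 MHz and 40.1 MHz both map to 4.1 MHz.

16.1 MHz, 40.1 MHz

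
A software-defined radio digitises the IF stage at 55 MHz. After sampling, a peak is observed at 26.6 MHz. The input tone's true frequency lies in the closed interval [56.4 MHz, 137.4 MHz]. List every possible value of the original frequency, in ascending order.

81.6 MHz, 83.4 MHz, 136.6 MHz

Frequencies that alias to 26.6 MHz are k·fs ± 26.6 MHz for integer k ≥ 0.
k=0: 26.6 MHz.
k=1: 28.4 MHz, 81.6 MHz.
k=2: 83.4 MHz, 136.6 MHz.
k=3: 138.4 MHz, 191.6 MHz.
Within [56.4 MHz, 137.4 MHz]: 81.6 MHz, 83.4 MHz, 136.6 MHz.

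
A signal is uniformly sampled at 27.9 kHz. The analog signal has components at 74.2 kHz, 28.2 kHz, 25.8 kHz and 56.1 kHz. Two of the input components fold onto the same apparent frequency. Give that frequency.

0.3 kHz

fs/2 = 13.95 kHz.
74.2 kHz mod fs = 18.4 kHz.
18.4 kHz > fs/2 = 13.95 kHz, folds to fs − 18.4 kHz = 9.5 kHz.
28.2 kHz mod fs = 0.3 kHz.
0.3 kHz ≤ fs/2 = 13.95 kHz, appears at 0.3 kHz.
25.8 kHz > fs/2 = 13.95 kHz, folds to fs − 25.8 kHz = 2.1 kHz.
56.1 kHz mod fs = 0.3 kHz.
0.3 kHz ≤ fs/2 = 13.95 kHz, appears at 0.3 kHz.
28.2 kHz and 56.1 kHz both map to 0.3 kHz.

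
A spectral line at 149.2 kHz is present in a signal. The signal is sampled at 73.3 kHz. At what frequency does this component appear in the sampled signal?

2.6 kHz

149.2 kHz mod fs = 2.6 kHz.
2.6 kHz ≤ fs/2 = 36.65 kHz, appears at 2.6 kHz.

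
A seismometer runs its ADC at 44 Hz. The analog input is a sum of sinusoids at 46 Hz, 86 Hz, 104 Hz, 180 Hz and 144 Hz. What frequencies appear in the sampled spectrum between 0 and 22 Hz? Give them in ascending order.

2 Hz, 4 Hz, 12 Hz, 16 Hz

fs/2 = 22 Hz.
46 Hz mod fs = 2 Hz.
2 Hz ≤ fs/2 = 22 Hz, appears at 2 Hz.
86 Hz mod fs = 42 Hz.
42 Hz > fs/2 = 22 Hz, folds to fs − 42 Hz = 2 Hz.
104 Hz mod fs = 16 Hz.
16 Hz ≤ fs/2 = 22 Hz, appears at 16 Hz.
180 Hz mod fs = 4 Hz.
4 Hz ≤ fs/2 = 22 Hz, appears at 4 Hz.
144 Hz mod fs = 12 Hz.
12 Hz ≤ fs/2 = 22 Hz, appears at 12 Hz.
Distinct values: {2 Hz, 4 Hz, 12 Hz, 16 Hz}.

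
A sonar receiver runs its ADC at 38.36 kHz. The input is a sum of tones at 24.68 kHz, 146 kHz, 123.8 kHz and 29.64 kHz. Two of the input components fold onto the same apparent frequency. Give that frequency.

8.72 kHz

fs/2 = 19.18 kHz.
24.68 kHz > fs/2 = 19.18 kHz, folds to fs − 24.68 kHz = 13.68 kHz.
146 kHz mod fs = 30.92 kHz.
30.92 kHz > fs/2 = 19.18 kHz, folds to fs − 30.92 kHz = 7.44 kHz.
123.8 kHz mod fs = 8.72 kHz.
8.72 kHz ≤ fs/2 = 19.18 kHz, appears at 8.72 kHz.
29.64 kHz > fs/2 = 19.18 kHz, folds to fs − 29.64 kHz = 8.72 kHz.
29.64 kHz and 123.8 kHz both map to 8.72 kHz.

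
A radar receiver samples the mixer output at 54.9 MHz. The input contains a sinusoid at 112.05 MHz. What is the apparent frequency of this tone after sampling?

2.25 MHz

112.05 MHz mod fs = 2.25 MHz.
2.25 MHz ≤ fs/2 = 27.45 MHz, appears at 2.25 MHz.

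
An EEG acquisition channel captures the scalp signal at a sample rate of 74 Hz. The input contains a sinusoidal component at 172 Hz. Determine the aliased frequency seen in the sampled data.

24 Hz

172 Hz mod fs = 24 Hz.
24 Hz ≤ fs/2 = 37 Hz, appears at 24 Hz.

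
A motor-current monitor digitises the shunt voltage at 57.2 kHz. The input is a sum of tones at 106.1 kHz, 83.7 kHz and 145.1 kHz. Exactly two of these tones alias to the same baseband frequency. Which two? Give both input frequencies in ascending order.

83.7 kHz, 145.1 kHz

fs/2 = 28.6 kHz.
106.1 kHz mod fs = 48.9 kHz.
48.9 kHz > fs/2 = 28.6 kHz, folds to fs − 48.9 kHz = 8.3 kHz.
83.7 kHz mod fs = 26.5 kHz.
26.5 kHz ≤ fs/2 = 28.6 kHz, appears at 26.5 kHz.
145.1 kHz mod fs = 30.7 kHz.
30.7 kHz > fs/2 = 28.6 kHz, folds to fs − 30.7 kHz = 26.5 kHz.
83.7 kHz and 145.1 kHz both map to 26.5 kHz.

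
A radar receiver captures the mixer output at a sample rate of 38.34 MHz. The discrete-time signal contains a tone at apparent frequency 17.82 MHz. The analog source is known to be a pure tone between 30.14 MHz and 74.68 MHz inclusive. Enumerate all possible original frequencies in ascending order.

Frequencies that alias to 17.82 MHz are k·fs ± 17.82 MHz for integer k ≥ 0.
k=0: 17.82 MHz.
k=1: 20.52 MHz, 56.16 MHz.
k=2: 58.86 MHz, 94.5 MHz.
k=3: 97.2 MHz, 132.84 MHz.
Within [30.14 MHz, 74.68 MHz]: 56.16 MHz, 58.86 MHz.

56.16 MHz, 58.86 MHz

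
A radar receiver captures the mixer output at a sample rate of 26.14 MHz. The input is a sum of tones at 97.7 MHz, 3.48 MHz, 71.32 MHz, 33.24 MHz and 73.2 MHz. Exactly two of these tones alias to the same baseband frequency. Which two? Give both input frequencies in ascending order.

33.24 MHz, 71.32 MHz

fs/2 = 13.07 MHz.
97.7 MHz mod fs = 19.28 MHz.
19.28 MHz > fs/2 = 13.07 MHz, folds to fs − 19.28 MHz = 6.86 MHz.
3.48 MHz ≤ fs/2 = 13.07 MHz, passes unchanged.
71.32 MHz mod fs = 19.04 MHz.
19.04 MHz > fs/2 = 13.07 MHz, folds to fs − 19.04 MHz = 7.1 MHz.
33.24 MHz mod fs = 7.1 MHz.
7.1 MHz ≤ fs/2 = 13.07 MHz, appears at 7.1 MHz.
73.2 MHz mod fs = 20.92 MHz.
20.92 MHz > fs/2 = 13.07 MHz, folds to fs − 20.92 MHz = 5.22 MHz.
33.24 MHz and 71.32 MHz both map to 7.1 MHz.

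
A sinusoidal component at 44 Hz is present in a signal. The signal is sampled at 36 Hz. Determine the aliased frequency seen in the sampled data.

44 Hz mod fs = 8 Hz.
8 Hz ≤ fs/2 = 18 Hz, appears at 8 Hz.

8 Hz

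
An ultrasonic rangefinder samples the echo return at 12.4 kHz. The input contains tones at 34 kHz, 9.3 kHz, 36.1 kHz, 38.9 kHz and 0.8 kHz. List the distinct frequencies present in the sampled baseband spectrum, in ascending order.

fs/2 = 6.2 kHz.
34 kHz mod fs = 9.2 kHz.
9.2 kHz > fs/2 = 6.2 kHz, folds to fs − 9.2 kHz = 3.2 kHz.
9.3 kHz > fs/2 = 6.2 kHz, folds to fs − 9.3 kHz = 3.1 kHz.
36.1 kHz mod fs = 11.3 kHz.
11.3 kHz > fs/2 = 6.2 kHz, folds to fs − 11.3 kHz = 1.1 kHz.
38.9 kHz mod fs = 1.7 kHz.
1.7 kHz ≤ fs/2 = 6.2 kHz, appears at 1.7 kHz.
0.8 kHz ≤ fs/2 = 6.2 kHz, passes unchanged.
Distinct values: {0.8 kHz, 1.1 kHz, 1.7 kHz, 3.1 kHz, 3.2 kHz}.

0.8 kHz, 1.1 kHz, 1.7 kHz, 3.1 kHz, 3.2 kHz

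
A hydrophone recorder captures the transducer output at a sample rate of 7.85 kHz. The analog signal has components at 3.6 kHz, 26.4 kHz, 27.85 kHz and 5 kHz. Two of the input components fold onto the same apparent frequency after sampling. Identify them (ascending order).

5 kHz, 26.4 kHz

fs/2 = 3.925 kHz.
3.6 kHz ≤ fs/2 = 3.925 kHz, passes unchanged.
26.4 kHz mod fs = 2.85 kHz.
2.85 kHz ≤ fs/2 = 3.925 kHz, appears at 2.85 kHz.
27.85 kHz mod fs = 4.3 kHz.
4.3 kHz > fs/2 = 3.925 kHz, folds to fs − 4.3 kHz = 3.55 kHz.
5 kHz > fs/2 = 3.925 kHz, folds to fs − 5 kHz = 2.85 kHz.
5 kHz and 26.4 kHz both map to 2.85 kHz.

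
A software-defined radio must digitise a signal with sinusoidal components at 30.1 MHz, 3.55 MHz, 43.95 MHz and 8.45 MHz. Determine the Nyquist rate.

87.9 MHz

Highest-frequency component: 43.95 MHz.
Nyquist rate = 2 × 43.95 MHz = 87.9 MHz.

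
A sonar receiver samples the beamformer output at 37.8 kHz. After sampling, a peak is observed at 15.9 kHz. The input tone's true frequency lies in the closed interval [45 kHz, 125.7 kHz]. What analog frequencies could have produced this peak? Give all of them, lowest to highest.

Frequencies that alias to 15.9 kHz are k·fs ± 15.9 kHz for integer k ≥ 0.
k=0: 15.9 kHz.
k=1: 21.9 kHz, 53.7 kHz.
k=2: 59.7 kHz, 91.5 kHz.
k=3: 97.5 kHz, 129.3 kHz.
k=4: 135.3 kHz, 167.1 kHz.
Within [45 kHz, 125.7 kHz]: 53.7 kHz, 59.7 kHz, 91.5 kHz, 97.5 kHz.

53.7 kHz, 59.7 kHz, 91.5 kHz, 97.5 kHz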